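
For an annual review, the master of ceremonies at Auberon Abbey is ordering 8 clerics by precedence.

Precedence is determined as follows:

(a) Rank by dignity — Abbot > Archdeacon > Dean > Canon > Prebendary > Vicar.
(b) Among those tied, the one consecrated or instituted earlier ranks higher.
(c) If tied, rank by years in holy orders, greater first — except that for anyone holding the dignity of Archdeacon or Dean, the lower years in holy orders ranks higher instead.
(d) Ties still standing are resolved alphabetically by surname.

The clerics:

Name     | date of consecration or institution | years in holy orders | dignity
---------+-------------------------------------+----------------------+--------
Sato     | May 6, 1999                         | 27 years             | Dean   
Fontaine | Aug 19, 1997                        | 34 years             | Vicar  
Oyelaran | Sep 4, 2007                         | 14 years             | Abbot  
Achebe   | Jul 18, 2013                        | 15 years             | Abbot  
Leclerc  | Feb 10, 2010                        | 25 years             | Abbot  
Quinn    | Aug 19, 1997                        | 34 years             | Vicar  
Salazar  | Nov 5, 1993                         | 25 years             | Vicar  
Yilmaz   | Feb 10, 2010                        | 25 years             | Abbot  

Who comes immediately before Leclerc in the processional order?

By dignity: Oyelaran, Leclerc, Yilmaz and Achebe (Abbot); then Sato (Dean); then Salazar, Fontaine and Quinn (Vicar).
Among Oyelaran, Leclerc, Yilmaz and Achebe, by date of consecration or institution (earlier first): Oyelaran (Sep 4, 2007) before Leclerc and Yilmaz (Feb 10, 2010) before Achebe (Jul 18, 2013).
Leclerc and Yilmaz both have years in holy orders 25 years, so the next rule applies.
Among Leclerc and Yilmaz, alphabetically by surname: Leclerc before Yilmaz.
Among Salazar, Fontaine and Quinn, by date of consecration or institution (earlier first): Salazar (Nov 5, 1993) before Fontaine and Quinn (Aug 19, 1997).
Fontaine and Quinn both have years in holy orders 34 years, so the next rule applies.
Among Fontaine and Quinn, alphabetically by surname: Fontaine before Quinn.
Order: Oyelaran, Leclerc, Yilmaz, Achebe, Sato, Salazar, Fontaine, Quinn.

Oyelaran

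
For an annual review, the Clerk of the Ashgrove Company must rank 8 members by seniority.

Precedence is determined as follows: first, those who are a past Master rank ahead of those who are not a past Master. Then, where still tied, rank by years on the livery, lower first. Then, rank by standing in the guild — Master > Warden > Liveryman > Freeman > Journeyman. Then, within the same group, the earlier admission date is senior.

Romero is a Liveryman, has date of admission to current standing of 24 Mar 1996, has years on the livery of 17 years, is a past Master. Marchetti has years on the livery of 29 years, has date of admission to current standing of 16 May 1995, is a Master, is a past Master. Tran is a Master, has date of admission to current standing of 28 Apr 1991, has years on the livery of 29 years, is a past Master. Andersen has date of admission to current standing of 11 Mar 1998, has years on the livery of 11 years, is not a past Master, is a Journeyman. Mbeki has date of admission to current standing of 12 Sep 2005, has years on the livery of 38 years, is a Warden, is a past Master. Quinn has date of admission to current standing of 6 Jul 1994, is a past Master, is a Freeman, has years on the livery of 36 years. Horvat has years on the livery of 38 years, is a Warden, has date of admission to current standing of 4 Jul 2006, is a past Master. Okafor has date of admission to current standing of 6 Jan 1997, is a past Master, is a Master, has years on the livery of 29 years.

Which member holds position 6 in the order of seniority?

Mbeki

By the first rule: Romero, Tran, Marchetti, Okafor, Quinn, Mbeki and Horvat (each a past Master); then Andersen (not a past Master).
Among Romero, Tran, Marchetti, Okafor, Quinn, Mbeki and Horvat, by years on the livery (lower first): Romero (17 years) before Tran, Marchetti and Okafor (29 years) before Quinn (36 years) before Mbeki and Horvat (38 years).
Tran, Marchetti and Okafor are each Master, so the next rule applies.
Among Tran, Marchetti and Okafor, by date of admission to current standing (earlier first): Tran (28 Apr 1991) before Marchetti (16 May 1995) before Okafor (6 Jan 1997).
Mbeki and Horvat are each Warden, so the next rule applies.
Among Mbeki and Horvat, by date of admission to current standing (earlier first): Mbeki (12 Sep 2005) before Horvat (4 Jul 2006).
Order: Romero, Tran, Marchetti, Okafor, Quinn, Mbeki, Horvat, Andersen.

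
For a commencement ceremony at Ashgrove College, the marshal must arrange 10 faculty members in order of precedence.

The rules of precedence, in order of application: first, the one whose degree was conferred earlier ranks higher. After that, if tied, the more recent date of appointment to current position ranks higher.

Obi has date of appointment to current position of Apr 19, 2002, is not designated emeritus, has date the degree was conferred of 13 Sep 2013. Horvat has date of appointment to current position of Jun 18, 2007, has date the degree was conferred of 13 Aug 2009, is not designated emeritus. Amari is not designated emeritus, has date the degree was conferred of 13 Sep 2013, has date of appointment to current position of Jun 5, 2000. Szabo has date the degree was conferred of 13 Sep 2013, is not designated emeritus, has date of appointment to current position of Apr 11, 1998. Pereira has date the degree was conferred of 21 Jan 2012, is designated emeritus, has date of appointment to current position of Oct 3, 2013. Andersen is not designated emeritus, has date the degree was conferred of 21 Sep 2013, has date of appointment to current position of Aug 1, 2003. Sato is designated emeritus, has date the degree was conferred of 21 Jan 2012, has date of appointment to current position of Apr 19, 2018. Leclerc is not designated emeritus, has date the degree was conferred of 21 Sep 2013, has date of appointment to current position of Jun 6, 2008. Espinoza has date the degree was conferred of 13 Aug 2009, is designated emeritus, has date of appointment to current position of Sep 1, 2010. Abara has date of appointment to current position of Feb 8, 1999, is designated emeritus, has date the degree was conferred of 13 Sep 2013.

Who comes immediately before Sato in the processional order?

By date the degree was conferred (earlier first): Espinoza and Horvat (both 13 Aug 2009); then Sato and Pereira (both 21 Jan 2012); then Obi, Amari, Abara and Szabo (each 13 Sep 2013); then Leclerc and Andersen (both 21 Sep 2013).
Among Espinoza and Horvat, by date of appointment to current position (later first): Espinoza (Sep 1, 2010) before Horvat (Jun 18, 2007).
Among Sato and Pereira, by date of appointment to current position (later first): Sato (Apr 19, 2018) before Pereira (Oct 3, 2013).
Among Obi, Amari, Abara and Szabo, by date of appointment to current position (later first): Obi (Apr 19, 2002) before Amari (Jun 5, 2000) before Abara (Feb 8, 1999) before Szabo (Apr 11, 1998).
Among Leclerc and Andersen, by date of appointment to current position (later first): Leclerc (Jun 6, 2008) before Andersen (Aug 1, 2003).
Order: Espinoza, Horvat, Sato, Pereira, Obi, Amari, Abara, Szabo, Leclerc, Andersen.

Horvat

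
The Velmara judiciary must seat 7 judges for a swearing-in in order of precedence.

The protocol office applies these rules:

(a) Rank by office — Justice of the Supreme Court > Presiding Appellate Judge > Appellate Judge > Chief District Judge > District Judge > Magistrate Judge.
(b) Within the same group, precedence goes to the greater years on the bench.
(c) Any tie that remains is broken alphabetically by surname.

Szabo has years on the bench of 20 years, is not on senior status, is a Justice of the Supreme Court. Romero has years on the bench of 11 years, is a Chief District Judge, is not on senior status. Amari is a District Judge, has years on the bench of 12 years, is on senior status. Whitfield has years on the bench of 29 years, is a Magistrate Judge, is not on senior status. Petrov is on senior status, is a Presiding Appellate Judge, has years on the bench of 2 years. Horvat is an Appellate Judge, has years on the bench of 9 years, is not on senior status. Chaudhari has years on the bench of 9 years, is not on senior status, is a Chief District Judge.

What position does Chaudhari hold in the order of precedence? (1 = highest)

5

By office: Szabo (Justice of the Supreme Court); then Petrov (Presiding Appellate Judge); then Horvat (Appellate Judge); then Romero and Chaudhari (Chief District Judge); then Amari (District Judge); then Whitfield (Magistrate Judge).
Among Romero and Chaudhari, by years on the bench (higher first): Romero (11 years) before Chaudhari (9 years).
Order: Szabo, Petrov, Horvat, Romero, Chaudhari, Amari, Whitfield. So position 5.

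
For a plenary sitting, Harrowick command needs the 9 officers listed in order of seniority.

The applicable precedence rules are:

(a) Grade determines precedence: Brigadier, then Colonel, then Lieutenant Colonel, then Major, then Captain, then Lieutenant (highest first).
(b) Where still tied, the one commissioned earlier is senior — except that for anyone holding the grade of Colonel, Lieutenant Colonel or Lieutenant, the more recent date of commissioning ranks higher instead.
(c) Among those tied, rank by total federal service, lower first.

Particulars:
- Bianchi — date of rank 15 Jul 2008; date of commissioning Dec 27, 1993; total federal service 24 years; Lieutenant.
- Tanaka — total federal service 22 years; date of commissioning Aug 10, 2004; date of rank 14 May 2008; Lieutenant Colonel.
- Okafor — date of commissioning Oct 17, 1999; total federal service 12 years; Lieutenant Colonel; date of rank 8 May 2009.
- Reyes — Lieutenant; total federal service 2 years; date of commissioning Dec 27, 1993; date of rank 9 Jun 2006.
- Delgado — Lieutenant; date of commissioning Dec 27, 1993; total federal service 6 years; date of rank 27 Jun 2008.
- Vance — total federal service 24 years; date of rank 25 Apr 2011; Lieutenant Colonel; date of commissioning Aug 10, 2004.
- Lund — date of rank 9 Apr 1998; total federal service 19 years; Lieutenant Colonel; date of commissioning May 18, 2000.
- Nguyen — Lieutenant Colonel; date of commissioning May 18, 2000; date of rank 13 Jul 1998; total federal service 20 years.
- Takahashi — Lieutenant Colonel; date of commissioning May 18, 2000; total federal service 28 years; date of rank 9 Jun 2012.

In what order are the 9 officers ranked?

By grade: Tanaka, Vance, Lund, Nguyen, Takahashi and Okafor (Lieutenant Colonel); then Reyes, Delgado and Bianchi (Lieutenant).
Among Tanaka, Vance, Lund, Nguyen, Takahashi and Okafor, by date of commissioning (later first) (reversed rule for this group): Tanaka and Vance (Aug 10, 2004) before Lund, Nguyen and Takahashi (May 18, 2000) before Okafor (Oct 17, 1999).
Among Tanaka and Vance, by total federal service (lower first): Tanaka (22 years) before Vance (24 years).
Among Lund, Nguyen and Takahashi, by total federal service (lower first): Lund (19 years) before Nguyen (20 years) before Takahashi (28 years).
Reyes, Delgado and Bianchi all have date of commissioning Dec 27, 1993, so the next rule applies.
Among Reyes, Delgado and Bianchi, by total federal service (lower first): Reyes (2 years) before Delgado (6 years) before Bianchi (24 years).
Full order: Tanaka, Vance, Lund, Nguyen, Takahashi, Okafor, Reyes, Delgado, Bianchi.

Tanaka, Vance, Lund, Nguyen, Takahashi, Okafor, Reyes, Delgado, Bianchi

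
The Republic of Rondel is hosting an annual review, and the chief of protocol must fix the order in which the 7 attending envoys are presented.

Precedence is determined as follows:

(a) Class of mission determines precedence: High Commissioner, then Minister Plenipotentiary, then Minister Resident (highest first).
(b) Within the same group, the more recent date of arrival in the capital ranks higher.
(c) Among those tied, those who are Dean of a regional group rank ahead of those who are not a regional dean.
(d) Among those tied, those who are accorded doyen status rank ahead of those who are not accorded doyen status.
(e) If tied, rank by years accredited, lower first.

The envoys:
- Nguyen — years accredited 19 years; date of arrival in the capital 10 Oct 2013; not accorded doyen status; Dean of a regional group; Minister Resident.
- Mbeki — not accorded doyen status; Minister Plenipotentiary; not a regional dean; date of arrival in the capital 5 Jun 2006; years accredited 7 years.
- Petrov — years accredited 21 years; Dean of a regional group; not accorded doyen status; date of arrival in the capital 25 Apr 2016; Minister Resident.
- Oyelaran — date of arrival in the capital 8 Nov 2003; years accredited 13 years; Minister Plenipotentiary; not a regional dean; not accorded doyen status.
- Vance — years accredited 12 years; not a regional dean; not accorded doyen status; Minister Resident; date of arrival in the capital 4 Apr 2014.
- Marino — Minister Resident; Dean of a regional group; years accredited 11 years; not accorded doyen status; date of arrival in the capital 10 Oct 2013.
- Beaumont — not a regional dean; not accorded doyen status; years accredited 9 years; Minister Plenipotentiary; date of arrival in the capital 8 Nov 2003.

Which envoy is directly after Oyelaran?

Petrov

By class of mission: Mbeki, Beaumont and Oyelaran (Minister Plenipotentiary); then Petrov, Vance, Marino and Nguyen (Minister Resident).
Among Mbeki, Beaumont and Oyelaran, by date of arrival in the capital (later first): Mbeki (5 Jun 2006) before Beaumont and Oyelaran (8 Nov 2003).
Beaumont and Oyelaran are each not a regional dean, so the next rule applies.
Beaumont and Oyelaran are each not accorded doyen status, so the next rule applies.
Among Beaumont and Oyelaran, by years accredited (lower first): Beaumont (9 years) before Oyelaran (13 years).
Among Petrov, Vance, Marino and Nguyen, by date of arrival in the capital (later first): Petrov (25 Apr 2016) before Vance (4 Apr 2014) before Marino and Nguyen (10 Oct 2013).
Marino and Nguyen are each Dean of a regional group, so the next rule applies.
Marino and Nguyen are each not accorded doyen status, so the next rule applies.
Among Marino and Nguyen, by years accredited (lower first): Marino (11 years) before Nguyen (19 years).
Order: Mbeki, Beaumont, Oyelaran, Petrov, Vance, Marino, Nguyen.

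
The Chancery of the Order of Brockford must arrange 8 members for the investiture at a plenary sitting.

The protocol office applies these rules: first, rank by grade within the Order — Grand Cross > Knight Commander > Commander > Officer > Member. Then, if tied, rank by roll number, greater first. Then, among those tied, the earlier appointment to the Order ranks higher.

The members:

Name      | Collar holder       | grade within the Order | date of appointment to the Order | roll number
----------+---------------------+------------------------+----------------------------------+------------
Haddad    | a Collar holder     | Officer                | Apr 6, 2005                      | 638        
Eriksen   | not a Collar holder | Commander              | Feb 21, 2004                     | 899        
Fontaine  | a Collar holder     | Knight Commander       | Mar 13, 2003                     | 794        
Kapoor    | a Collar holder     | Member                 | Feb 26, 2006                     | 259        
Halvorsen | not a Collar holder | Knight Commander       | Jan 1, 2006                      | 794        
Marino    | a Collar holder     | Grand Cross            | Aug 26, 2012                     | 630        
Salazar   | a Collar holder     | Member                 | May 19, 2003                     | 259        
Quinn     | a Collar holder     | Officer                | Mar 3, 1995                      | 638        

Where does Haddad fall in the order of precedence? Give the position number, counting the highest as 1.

By grade within the Order: Marino (Grand Cross); then Fontaine and Halvorsen (Knight Commander); then Eriksen (Commander); then Quinn and Haddad (Officer); then Salazar and Kapoor (Member).
Fontaine and Halvorsen both have roll number 794, so the next rule applies.
Among Fontaine and Halvorsen, by date of appointment to the Order (earlier first): Fontaine (Mar 13, 2003) before Halvorsen (Jan 1, 2006).
Quinn and Haddad both have roll number 638, so the next rule applies.
Among Quinn and Haddad, by date of appointment to the Order (earlier first): Quinn (Mar 3, 1995) before Haddad (Apr 6, 2005).
Salazar and Kapoor both have roll number 259, so the next rule applies.
Among Salazar and Kapoor, by date of appointment to the Order (earlier first): Salazar (May 19, 2003) before Kapoor (Feb 26, 2006).
Order: Marino, Fontaine, Halvorsen, Eriksen, Quinn, Haddad, Salazar, Kapoor. So position 6.

6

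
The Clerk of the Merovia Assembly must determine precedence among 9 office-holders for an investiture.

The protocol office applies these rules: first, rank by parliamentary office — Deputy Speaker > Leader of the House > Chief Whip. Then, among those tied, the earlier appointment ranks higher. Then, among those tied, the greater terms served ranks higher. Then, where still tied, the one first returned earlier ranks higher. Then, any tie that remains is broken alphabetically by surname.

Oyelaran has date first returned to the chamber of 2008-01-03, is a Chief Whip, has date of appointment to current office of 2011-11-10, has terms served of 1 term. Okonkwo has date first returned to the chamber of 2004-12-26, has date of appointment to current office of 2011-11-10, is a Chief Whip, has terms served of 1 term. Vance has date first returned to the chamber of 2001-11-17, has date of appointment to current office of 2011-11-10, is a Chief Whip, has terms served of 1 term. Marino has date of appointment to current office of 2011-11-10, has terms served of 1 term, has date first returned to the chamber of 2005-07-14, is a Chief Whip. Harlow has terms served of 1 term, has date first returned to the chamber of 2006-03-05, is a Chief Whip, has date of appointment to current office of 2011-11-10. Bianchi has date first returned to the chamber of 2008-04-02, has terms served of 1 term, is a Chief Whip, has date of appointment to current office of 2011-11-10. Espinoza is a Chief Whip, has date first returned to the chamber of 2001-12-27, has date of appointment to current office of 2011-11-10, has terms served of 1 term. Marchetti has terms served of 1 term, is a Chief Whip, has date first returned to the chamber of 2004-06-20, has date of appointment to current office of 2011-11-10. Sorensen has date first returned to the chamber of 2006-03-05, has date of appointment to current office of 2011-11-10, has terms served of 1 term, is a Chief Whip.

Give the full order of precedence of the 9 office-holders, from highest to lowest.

Vance, Espinoza, Marchetti, Okonkwo, Marino, Harlow, Sorensen, Oyelaran, Bianchi

By parliamentary office: Vance, Espinoza, Marchetti, Okonkwo, Marino, Harlow, Sorensen, Oyelaran and Bianchi (Chief Whip).
Vance, Espinoza, Marchetti, Okonkwo, Marino, Harlow, Sorensen, Oyelaran and Bianchi all have date of appointment to current office 2011-11-10, so the next rule applies.
Vance, Espinoza, Marchetti, Okonkwo, Marino, Harlow, Sorensen, Oyelaran and Bianchi all have terms served 1 term, so the next rule applies.
Among Vance, Espinoza, Marchetti, Okonkwo, Marino, Harlow, Sorensen, Oyelaran and Bianchi, by date first returned to the chamber (earlier first): Vance (2001-11-17) before Espinoza (2001-12-27) before Marchetti (2004-06-20) before Okonkwo (2004-12-26) before Marino (2005-07-14) before Harlow and Sorensen (2006-03-05) before Oyelaran (2008-01-03) before Bianchi (2008-04-02).
Among Harlow and Sorensen, alphabetically by surname: Harlow before Sorensen.
Full order: Vance, Espinoza, Marchetti, Okonkwo, Marino, Harlow, Sorensen, Oyelaran, Bianchi.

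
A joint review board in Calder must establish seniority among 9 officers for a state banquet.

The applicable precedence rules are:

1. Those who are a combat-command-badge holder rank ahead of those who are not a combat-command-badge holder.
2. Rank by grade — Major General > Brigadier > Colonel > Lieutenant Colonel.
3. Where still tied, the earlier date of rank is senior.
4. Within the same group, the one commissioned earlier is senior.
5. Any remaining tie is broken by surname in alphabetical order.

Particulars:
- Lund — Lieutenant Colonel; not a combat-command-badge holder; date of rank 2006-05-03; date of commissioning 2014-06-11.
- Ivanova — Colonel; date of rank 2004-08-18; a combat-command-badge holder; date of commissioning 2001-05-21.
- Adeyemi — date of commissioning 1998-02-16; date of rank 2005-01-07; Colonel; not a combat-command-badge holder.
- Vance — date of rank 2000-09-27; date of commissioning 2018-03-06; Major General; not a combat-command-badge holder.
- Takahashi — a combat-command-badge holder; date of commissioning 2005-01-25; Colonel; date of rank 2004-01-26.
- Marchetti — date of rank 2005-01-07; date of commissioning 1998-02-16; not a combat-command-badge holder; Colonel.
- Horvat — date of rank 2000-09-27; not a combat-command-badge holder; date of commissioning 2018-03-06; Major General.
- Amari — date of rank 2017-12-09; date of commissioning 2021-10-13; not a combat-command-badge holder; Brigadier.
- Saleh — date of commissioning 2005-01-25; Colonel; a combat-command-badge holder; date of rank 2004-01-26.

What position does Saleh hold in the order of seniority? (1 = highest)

By the first rule: Saleh, Takahashi and Ivanova (each a combat-command-badge holder); then Horvat, Vance, Amari, Adeyemi, Marchetti and Lund (each not a combat-command-badge holder).
Saleh, Takahashi and Ivanova are each Colonel, so the next rule applies.
Among Saleh, Takahashi and Ivanova, by date of rank (earlier first): Saleh and Takahashi (2004-01-26) before Ivanova (2004-08-18).
Saleh and Takahashi both have date of commissioning 2005-01-25, so the next rule applies.
Among Saleh and Takahashi, alphabetically by surname: Saleh before Takahashi.
Among Horvat, Vance, Amari, Adeyemi, Marchetti and Lund, by grade: Horvat and Vance (Major General) before Amari (Brigadier) before Adeyemi and Marchetti (Colonel) before Lund (Lieutenant Colonel).
Horvat and Vance both have date of rank 2000-09-27, so the next rule applies.
Horvat and Vance both have date of commissioning 2018-03-06, so the next rule applies.
Among Horvat and Vance, alphabetically by surname: Horvat before Vance.
Adeyemi and Marchetti both have date of rank 2005-01-07, so the next rule applies.
Adeyemi and Marchetti both have date of commissioning 1998-02-16, so the next rule applies.
Among Adeyemi and Marchetti, alphabetically by surname: Adeyemi before Marchetti.
Order: Saleh, Takahashi, Ivanova, Horvat, Vance, Amari, Adeyemi, Marchetti, Lund. So position 1.

1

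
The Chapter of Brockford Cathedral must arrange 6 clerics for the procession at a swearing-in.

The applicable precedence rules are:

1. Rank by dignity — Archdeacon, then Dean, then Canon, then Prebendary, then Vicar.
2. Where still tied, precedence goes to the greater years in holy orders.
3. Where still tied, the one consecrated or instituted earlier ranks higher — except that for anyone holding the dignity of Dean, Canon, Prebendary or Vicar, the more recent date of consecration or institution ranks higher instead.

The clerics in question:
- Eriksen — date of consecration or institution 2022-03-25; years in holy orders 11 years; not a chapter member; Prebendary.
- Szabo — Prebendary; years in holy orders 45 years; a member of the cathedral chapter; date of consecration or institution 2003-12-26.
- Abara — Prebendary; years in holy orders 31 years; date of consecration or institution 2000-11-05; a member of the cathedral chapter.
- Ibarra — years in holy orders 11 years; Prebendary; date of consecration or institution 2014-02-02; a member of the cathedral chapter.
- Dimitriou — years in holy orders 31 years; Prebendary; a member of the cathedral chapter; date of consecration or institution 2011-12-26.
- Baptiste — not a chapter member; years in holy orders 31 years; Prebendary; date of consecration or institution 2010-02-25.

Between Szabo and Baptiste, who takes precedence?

By dignity: Szabo, Dimitriou, Baptiste, Abara, Eriksen and Ibarra (Prebendary).
Among Szabo, Dimitriou, Baptiste, Abara, Eriksen and Ibarra, by years in holy orders (higher first): Szabo (45 years) before Dimitriou, Baptiste and Abara (31 years) before Eriksen and Ibarra (11 years).
Among Dimitriou, Baptiste and Abara, by date of consecration or institution (later first) (reversed rule for this group): Dimitriou (2011-12-26) before Baptiste (2010-02-25) before Abara (2000-11-05).
Among Eriksen and Ibarra, by date of consecration or institution (later first) (reversed rule for this group): Eriksen (2022-03-25) before Ibarra (2014-02-02).
So Szabo takes precedence.

Szabo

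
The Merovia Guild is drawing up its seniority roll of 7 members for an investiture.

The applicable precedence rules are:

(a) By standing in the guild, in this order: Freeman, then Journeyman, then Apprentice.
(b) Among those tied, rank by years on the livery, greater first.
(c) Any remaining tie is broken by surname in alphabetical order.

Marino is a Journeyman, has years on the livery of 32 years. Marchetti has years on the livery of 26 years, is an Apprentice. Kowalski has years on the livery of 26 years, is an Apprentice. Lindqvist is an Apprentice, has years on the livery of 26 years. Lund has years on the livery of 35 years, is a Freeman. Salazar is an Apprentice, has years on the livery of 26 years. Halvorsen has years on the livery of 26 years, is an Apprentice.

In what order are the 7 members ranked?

By standing in the guild: Lund (Freeman); then Marino (Journeyman); then Halvorsen, Kowalski, Lindqvist, Marchetti and Salazar (Apprentice).
Halvorsen, Kowalski, Lindqvist, Marchetti and Salazar all have years on the livery 26 years, so the next rule applies.
Among Halvorsen, Kowalski, Lindqvist, Marchetti and Salazar, alphabetically by surname: Halvorsen before Kowalski before Lindqvist before Marchetti before Salazar.
Full order: Lund, Marino, Halvorsen, Kowalski, Lindqvist, Marchetti, Salazar.

Lund, Marino, Halvorsen, Kowalski, Lindqvist, Marchetti, Salazar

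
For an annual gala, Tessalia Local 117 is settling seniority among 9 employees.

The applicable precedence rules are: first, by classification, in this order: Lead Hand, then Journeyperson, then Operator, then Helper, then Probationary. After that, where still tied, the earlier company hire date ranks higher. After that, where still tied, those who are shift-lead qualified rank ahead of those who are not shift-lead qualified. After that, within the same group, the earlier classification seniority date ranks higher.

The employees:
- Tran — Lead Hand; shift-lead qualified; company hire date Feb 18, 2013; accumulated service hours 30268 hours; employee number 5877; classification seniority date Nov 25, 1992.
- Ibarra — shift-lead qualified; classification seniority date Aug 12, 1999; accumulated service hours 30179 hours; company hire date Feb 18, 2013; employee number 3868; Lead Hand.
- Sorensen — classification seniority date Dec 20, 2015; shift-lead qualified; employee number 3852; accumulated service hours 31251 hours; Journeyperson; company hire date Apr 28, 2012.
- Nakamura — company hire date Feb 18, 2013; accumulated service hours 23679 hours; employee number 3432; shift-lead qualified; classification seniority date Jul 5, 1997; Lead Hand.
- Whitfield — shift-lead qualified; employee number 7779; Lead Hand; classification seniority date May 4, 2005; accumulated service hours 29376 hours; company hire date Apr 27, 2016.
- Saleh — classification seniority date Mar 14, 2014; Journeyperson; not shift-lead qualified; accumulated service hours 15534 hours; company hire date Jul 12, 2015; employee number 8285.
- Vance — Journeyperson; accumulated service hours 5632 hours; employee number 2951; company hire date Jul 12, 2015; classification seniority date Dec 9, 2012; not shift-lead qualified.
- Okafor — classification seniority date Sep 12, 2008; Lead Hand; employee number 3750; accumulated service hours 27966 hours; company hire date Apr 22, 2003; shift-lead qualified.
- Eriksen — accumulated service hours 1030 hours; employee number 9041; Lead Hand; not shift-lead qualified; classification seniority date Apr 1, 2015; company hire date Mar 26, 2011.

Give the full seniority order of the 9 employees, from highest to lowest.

Okafor, Eriksen, Tran, Nakamura, Ibarra, Whitfield, Sorensen, Vance, Saleh

By classification: Okafor, Eriksen, Tran, Nakamura, Ibarra and Whitfield (Lead Hand); then Sorensen, Vance and Saleh (Journeyperson).
Among Okafor, Eriksen, Tran, Nakamura, Ibarra and Whitfield, by company hire date (earlier first): Okafor (Apr 22, 2003) before Eriksen (Mar 26, 2011) before Tran, Nakamura and Ibarra (Feb 18, 2013) before Whitfield (Apr 27, 2016).
Tran, Nakamura and Ibarra are each shift-lead qualified, so the next rule applies.
Among Tran, Nakamura and Ibarra, by classification seniority date (earlier first): Tran (Nov 25, 1992) before Nakamura (Jul 5, 1997) before Ibarra (Aug 12, 1999).
Among Sorensen, Vance and Saleh, by company hire date (earlier first): Sorensen (Apr 28, 2012) before Vance and Saleh (Jul 12, 2015).
Vance and Saleh are each not shift-lead qualified, so the next rule applies.
Among Vance and Saleh, by classification seniority date (earlier first): Vance (Dec 9, 2012) before Saleh (Mar 14, 2014).
Full order: Okafor, Eriksen, Tran, Nakamura, Ibarra, Whitfield, Sorensen, Vance, Saleh.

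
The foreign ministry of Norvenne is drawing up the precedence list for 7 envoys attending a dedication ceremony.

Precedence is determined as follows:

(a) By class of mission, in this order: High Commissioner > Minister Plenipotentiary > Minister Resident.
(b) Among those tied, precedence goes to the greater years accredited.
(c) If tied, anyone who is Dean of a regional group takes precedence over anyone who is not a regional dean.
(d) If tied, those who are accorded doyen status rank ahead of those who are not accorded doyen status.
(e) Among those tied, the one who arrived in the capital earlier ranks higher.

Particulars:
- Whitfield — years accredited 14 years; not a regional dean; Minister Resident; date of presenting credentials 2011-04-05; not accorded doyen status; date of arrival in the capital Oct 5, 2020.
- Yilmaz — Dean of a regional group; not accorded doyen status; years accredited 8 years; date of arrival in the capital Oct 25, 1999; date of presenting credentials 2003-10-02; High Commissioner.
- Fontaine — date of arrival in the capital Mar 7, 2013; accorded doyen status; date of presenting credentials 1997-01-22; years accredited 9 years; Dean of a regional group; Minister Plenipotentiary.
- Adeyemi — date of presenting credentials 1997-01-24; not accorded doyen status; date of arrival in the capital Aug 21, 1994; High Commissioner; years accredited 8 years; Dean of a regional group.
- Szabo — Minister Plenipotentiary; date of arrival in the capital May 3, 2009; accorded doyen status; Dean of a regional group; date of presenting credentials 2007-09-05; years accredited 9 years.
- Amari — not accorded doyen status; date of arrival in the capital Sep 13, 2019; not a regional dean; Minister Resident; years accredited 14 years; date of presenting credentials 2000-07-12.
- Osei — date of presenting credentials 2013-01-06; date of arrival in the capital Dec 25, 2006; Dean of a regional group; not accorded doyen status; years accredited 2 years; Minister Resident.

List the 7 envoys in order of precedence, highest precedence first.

Adeyemi, Yilmaz, Szabo, Fontaine, Amari, Whitfield, Osei

By class of mission: Adeyemi and Yilmaz (High Commissioner); then Szabo and Fontaine (Minister Plenipotentiary); then Amari, Whitfield and Osei (Minister Resident).
Adeyemi and Yilmaz both have years accredited 8 years, so the next rule applies.
Adeyemi and Yilmaz are each Dean of a regional group, so the next rule applies.
Adeyemi and Yilmaz are each not accorded doyen status, so the next rule applies.
Among Adeyemi and Yilmaz, by date of arrival in the capital (earlier first): Adeyemi (Aug 21, 1994) before Yilmaz (Oct 25, 1999).
Szabo and Fontaine both have years accredited 9 years, so the next rule applies.
Szabo and Fontaine are each Dean of a regional group, so the next rule applies.
Szabo and Fontaine are each accorded doyen status, so the next rule applies.
Among Szabo and Fontaine, by date of arrival in the capital (earlier first): Szabo (May 3, 2009) before Fontaine (Mar 7, 2013).
Among Amari, Whitfield and Osei, by years accredited (higher first): Amari and Whitfield (14 years) before Osei (2 years).
Amari and Whitfield are each not a regional dean, so the next rule applies.
Amari and Whitfield are each not accorded doyen status, so the next rule applies.
Among Amari and Whitfield, by date of arrival in the capital (earlier first): Amari (Sep 13, 2019) before Whitfield (Oct 5, 2020).
Full order: Adeyemi, Yilmaz, Szabo, Fontaine, Amari, Whitfield, Osei.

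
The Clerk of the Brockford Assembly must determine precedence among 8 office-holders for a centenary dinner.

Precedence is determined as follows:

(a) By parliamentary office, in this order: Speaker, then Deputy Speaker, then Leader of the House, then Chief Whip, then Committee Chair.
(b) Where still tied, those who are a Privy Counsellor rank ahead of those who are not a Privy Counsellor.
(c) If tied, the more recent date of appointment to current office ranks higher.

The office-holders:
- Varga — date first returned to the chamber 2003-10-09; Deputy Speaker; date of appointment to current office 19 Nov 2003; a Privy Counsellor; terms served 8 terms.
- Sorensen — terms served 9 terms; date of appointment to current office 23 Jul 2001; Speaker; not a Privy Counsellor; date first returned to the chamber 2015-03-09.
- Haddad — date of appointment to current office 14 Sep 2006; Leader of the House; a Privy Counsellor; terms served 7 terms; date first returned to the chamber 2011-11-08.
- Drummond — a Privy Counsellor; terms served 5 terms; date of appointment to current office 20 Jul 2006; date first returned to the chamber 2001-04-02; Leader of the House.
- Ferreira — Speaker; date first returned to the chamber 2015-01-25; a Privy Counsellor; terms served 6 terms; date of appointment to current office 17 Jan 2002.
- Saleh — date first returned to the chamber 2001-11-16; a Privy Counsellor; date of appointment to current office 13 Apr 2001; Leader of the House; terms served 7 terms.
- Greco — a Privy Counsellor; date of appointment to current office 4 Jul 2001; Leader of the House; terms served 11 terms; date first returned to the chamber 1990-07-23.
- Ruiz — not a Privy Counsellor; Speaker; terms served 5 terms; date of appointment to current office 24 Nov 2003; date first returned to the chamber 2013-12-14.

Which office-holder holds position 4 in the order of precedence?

By parliamentary office: Ferreira, Ruiz and Sorensen (Speaker); then Varga (Deputy Speaker); then Haddad, Drummond, Greco and Saleh (Leader of the House).
Among Ferreira, Ruiz and Sorensen, a Privy Counsellor before not a Privy Counsellor: Ferreira (a Privy Counsellor) before Ruiz and Sorensen (not a Privy Counsellor).
Among Ruiz and Sorensen, by date of appointment to current office (later first): Ruiz (24 Nov 2003) before Sorensen (23 Jul 2001).
Haddad, Drummond, Greco and Saleh are each a Privy Counsellor, so the next rule applies.
Among Haddad, Drummond, Greco and Saleh, by date of appointment to current office (later first): Haddad (14 Sep 2006) before Drummond (20 Jul 2006) before Greco (4 Jul 2001) before Saleh (13 Apr 2001).
Order: Ferreira, Ruiz, Sorensen, Varga, Haddad, Drummond, Greco, Saleh.

Varga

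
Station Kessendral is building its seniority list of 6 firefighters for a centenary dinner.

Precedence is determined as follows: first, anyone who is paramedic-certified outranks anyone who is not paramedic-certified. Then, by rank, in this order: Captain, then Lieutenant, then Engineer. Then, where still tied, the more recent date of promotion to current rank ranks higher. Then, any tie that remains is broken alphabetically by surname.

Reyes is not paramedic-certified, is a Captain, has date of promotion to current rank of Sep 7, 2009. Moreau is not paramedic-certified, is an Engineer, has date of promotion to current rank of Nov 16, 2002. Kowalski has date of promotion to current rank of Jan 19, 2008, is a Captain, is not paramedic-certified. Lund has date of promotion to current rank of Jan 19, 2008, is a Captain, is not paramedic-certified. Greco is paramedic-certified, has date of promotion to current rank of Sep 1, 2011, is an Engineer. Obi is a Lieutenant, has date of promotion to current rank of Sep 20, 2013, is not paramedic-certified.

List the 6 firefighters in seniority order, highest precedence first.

Greco, Reyes, Kowalski, Lund, Obi, Moreau

By the first rule: Greco (paramedic-certified); then Reyes, Kowalski, Lund, Obi and Moreau (each not paramedic-certified).
Among Reyes, Kowalski, Lund, Obi and Moreau, by rank: Reyes, Kowalski and Lund (Captain) before Obi (Lieutenant) before Moreau (Engineer).
Among Reyes, Kowalski and Lund, by date of promotion to current rank (later first): Reyes (Sep 7, 2009) before Kowalski and Lund (Jan 19, 2008).
Among Kowalski and Lund, alphabetically by surname: Kowalski before Lund.
Full order: Greco, Reyes, Kowalski, Lund, Obi, Moreau.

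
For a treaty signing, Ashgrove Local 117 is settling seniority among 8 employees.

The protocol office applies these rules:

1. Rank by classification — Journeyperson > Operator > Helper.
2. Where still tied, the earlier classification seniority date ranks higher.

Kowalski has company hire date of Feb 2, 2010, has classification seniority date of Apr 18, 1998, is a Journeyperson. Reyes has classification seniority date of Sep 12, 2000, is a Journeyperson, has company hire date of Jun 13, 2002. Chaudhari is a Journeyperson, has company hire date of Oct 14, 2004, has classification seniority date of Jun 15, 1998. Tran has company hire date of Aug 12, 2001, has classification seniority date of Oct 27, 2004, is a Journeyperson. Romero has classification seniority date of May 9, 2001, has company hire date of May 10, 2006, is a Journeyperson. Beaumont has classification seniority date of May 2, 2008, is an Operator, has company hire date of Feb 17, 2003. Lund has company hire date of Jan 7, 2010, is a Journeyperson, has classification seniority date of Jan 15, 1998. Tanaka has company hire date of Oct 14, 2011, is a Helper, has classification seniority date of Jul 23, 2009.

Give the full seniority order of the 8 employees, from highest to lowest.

Lund, Kowalski, Chaudhari, Reyes, Romero, Tran, Beaumont, Tanaka

By classification: Lund, Kowalski, Chaudhari, Reyes, Romero and Tran (Journeyperson); then Beaumont (Operator); then Tanaka (Helper).
Among Lund, Kowalski, Chaudhari, Reyes, Romero and Tran, by classification seniority date (earlier first): Lund (Jan 15, 1998) before Kowalski (Apr 18, 1998) before Chaudhari (Jun 15, 1998) before Reyes (Sep 12, 2000) before Romero (May 9, 2001) before Tran (Oct 27, 2004).
Full order: Lund, Kowalski, Chaudhari, Reyes, Romero, Tran, Beaumont, Tanaka.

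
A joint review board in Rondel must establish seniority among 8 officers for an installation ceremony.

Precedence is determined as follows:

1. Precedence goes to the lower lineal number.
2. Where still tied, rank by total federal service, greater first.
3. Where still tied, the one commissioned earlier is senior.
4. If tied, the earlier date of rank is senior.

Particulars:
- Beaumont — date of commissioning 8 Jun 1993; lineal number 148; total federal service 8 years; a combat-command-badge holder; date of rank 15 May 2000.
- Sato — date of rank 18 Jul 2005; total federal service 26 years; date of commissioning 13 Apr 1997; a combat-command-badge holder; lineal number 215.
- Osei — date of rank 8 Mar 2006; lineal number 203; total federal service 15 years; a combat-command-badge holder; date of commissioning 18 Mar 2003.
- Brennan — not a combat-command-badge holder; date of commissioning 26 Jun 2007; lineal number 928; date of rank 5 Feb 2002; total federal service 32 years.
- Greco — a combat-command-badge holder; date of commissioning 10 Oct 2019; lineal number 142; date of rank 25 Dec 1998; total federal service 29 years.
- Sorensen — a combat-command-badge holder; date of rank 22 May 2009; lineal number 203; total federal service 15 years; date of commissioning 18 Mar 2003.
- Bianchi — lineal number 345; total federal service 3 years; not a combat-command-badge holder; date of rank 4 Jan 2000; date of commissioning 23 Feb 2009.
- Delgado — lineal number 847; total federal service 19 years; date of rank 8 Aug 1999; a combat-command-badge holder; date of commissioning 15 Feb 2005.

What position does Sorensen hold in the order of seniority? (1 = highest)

By lineal number (lower first): Greco (142); then Beaumont (148); then Osei and Sorensen (both 203); then Sato (215); then Bianchi (345); then Delgado (847); then Brennan (928).
Osei and Sorensen both have total federal service 15 years, so the next rule applies.
Osei and Sorensen both have date of commissioning 18 Mar 2003, so the next rule applies.
Among Osei and Sorensen, by date of rank (earlier first): Osei (8 Mar 2006) before Sorensen (22 May 2009).
Order: Greco, Beaumont, Osei, Sorensen, Sato, Bianchi, Delgado, Brennan. So position 4.

4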